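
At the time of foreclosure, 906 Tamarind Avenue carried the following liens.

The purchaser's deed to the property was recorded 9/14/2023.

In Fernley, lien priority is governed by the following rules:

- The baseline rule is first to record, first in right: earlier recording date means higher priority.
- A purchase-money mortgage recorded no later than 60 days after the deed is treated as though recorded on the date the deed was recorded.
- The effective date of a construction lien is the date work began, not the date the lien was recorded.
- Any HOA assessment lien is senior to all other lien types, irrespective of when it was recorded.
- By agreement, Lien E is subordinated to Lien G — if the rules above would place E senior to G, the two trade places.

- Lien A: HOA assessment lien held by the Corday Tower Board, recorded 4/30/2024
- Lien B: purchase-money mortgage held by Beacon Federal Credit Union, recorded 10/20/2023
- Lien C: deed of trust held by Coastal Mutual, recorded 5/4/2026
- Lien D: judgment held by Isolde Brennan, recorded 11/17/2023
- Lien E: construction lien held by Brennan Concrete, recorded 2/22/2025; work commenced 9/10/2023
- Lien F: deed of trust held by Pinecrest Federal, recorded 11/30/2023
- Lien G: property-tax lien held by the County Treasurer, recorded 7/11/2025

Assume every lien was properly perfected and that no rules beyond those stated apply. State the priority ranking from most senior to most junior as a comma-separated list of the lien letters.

Adjusting effective dates: B's effective date is the deed date, 9/14/2023; E's effective date is 9/10/2023, when work began.
A is an HOA assessment lien, so it outranks all other liens regardless of date.
The other liens, earliest effective date first: E (9/10/2023), B (9/14/2023), D (11/17/2023), F (11/30/2023), G (7/11/2025), C (5/4/2026).
E would otherwise be senior to G, so under the subordination agreement E and G exchange positions.

A, G, B, D, F, E, C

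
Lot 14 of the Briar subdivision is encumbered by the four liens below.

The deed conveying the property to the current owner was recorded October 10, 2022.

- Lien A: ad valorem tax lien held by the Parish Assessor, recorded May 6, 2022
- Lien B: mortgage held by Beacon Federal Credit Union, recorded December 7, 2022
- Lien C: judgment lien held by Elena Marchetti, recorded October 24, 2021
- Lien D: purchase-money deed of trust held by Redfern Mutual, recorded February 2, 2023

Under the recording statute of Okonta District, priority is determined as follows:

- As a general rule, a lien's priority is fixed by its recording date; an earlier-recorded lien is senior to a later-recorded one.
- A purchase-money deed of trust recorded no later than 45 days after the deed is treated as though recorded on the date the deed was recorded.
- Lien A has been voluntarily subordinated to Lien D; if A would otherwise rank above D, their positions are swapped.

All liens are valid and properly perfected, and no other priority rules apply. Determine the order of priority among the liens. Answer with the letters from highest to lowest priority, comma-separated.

Effective dates after the stated exceptions: D missed the 45-day window (115 days after the deed), so its recording date stands.
By effective date, earliest first: C (October 24, 2021), A (May 6, 2022), B (December 7, 2022), D (February 2, 2023).
Because A would otherwise rank above D, the subordination swaps them.

C, D, B, A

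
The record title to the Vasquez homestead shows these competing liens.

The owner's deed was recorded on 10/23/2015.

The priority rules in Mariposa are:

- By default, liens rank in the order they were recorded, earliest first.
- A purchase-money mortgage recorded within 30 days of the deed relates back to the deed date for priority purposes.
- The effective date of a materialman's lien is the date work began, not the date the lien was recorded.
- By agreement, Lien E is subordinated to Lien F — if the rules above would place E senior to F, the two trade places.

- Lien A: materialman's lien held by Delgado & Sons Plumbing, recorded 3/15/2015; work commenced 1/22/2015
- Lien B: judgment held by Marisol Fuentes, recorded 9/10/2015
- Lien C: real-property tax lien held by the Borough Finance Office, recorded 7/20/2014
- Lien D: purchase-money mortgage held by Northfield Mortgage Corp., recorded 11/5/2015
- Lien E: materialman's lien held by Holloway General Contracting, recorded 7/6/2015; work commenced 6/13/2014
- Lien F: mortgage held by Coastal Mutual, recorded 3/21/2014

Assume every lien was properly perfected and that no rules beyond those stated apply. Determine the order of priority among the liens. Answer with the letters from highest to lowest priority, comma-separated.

First, effective dates: A relates back to 1/22/2015 (work commenced); D's effective date is the deed date, 10/23/2015; E's effective date is 6/13/2014, when work began.
Sorted by effective date: F (3/21/2014), E (6/13/2014), C (7/20/2014), A (1/22/2015), B (9/10/2015), D (10/23/2015).
E already ranks below F; the subordination has no effect.

F, E, C, A, B, D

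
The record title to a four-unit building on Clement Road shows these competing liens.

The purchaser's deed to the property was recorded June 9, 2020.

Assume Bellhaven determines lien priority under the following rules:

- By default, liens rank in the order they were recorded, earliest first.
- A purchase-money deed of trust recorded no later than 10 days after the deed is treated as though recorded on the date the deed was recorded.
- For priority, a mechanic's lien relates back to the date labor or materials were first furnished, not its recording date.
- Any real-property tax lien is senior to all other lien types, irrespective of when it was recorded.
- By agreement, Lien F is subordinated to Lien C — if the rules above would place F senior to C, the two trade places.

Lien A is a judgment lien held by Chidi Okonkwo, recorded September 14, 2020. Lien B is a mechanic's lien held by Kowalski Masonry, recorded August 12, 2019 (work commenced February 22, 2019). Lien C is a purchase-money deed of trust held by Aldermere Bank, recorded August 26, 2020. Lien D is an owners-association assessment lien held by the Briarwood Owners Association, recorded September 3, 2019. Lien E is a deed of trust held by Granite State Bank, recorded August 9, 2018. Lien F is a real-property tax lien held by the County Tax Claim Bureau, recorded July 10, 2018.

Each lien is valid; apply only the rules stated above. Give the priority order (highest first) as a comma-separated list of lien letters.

Effective dates after the stated exceptions: B relates back to February 22, 2019 (work commenced); C was recorded 78 days after the deed, outside the 10-day window, so it keeps its recording date.
F, as a real-property tax lien, has superpriority and ranks first.
The other liens, earliest effective date first: E (August 9, 2018), B (February 22, 2019), D (September 3, 2019), C (August 26, 2020), A (September 14, 2020).
F would otherwise be senior to C, so under the subordination agreement F and C exchange positions.

C, E, B, D, F, A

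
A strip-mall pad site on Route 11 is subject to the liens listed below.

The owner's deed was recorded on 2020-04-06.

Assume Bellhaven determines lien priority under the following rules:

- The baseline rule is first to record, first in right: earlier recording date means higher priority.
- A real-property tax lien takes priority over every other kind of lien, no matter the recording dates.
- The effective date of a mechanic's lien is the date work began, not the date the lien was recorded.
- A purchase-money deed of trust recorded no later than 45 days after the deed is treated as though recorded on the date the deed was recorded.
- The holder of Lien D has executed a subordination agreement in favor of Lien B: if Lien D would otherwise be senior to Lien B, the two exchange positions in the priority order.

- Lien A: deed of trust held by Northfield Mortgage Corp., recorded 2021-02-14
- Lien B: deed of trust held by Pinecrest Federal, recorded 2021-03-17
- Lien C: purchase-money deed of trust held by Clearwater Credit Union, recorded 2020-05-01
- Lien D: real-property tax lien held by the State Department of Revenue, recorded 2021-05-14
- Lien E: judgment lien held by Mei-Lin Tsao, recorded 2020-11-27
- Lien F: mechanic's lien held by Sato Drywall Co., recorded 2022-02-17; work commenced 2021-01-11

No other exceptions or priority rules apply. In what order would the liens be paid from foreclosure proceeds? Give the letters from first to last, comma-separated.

Effective dates after the stated exceptions: C was recorded within the 45-day window, so its effective date is the deed date 2020-04-06; F's effective date is 2021-01-11, when work began.
D, as a real-property tax lien, has superpriority and ranks first.
The other liens, earliest effective date first: C (2020-04-06), E (2020-11-27), F (2021-01-11), A (2021-02-14), B (2021-03-17).
The subordination applies — D was senior to B — so D and B swap.

B, C, E, F, A, D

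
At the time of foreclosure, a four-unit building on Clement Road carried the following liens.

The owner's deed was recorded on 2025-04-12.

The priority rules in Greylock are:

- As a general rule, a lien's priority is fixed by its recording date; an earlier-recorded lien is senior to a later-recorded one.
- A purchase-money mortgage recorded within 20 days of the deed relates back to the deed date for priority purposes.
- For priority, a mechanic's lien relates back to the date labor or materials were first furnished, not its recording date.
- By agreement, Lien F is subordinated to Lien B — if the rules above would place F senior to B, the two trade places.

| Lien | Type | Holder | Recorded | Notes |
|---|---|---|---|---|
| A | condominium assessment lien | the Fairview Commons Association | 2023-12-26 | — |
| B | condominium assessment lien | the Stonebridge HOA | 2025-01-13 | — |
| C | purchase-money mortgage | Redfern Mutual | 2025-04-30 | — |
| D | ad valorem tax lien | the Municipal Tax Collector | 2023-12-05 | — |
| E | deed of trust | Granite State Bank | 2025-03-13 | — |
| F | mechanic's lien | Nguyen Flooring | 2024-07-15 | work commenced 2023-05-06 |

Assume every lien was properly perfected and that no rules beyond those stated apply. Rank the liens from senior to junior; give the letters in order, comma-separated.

First, effective dates: C was recorded within the 20-day window, so its effective date is the deed date 2025-04-12; F's effective date is 2023-05-06, when work began.
By effective date: F (2023-05-06), D (2023-12-05), A (2023-12-26), B (2025-01-13), E (2025-03-13), C (2025-04-12).
Because F would otherwise rank above B, the subordination swaps them.

B, D, A, F, E, C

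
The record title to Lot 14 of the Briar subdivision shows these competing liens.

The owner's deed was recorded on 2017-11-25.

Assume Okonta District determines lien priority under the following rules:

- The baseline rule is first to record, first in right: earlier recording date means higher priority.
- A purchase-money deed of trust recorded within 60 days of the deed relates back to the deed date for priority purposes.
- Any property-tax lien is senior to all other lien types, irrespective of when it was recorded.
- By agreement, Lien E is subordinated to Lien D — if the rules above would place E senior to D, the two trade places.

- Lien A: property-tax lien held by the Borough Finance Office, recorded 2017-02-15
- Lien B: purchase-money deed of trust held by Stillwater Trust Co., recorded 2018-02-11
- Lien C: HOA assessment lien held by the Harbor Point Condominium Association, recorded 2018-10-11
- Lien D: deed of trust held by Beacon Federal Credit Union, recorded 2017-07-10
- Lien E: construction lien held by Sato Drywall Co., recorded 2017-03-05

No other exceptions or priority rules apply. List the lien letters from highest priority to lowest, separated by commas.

Effective dates: B was recorded 78 days after the deed, outside the 60-day window, so it keeps its recording date.
A, as a property-tax lien, has superpriority and ranks first.
The other liens, earliest effective date first: E (2017-03-05), D (2017-07-10), B (2018-02-11), C (2018-10-11).
Because E would otherwise rank above D, the subordination swaps them.

A, D, E, B, C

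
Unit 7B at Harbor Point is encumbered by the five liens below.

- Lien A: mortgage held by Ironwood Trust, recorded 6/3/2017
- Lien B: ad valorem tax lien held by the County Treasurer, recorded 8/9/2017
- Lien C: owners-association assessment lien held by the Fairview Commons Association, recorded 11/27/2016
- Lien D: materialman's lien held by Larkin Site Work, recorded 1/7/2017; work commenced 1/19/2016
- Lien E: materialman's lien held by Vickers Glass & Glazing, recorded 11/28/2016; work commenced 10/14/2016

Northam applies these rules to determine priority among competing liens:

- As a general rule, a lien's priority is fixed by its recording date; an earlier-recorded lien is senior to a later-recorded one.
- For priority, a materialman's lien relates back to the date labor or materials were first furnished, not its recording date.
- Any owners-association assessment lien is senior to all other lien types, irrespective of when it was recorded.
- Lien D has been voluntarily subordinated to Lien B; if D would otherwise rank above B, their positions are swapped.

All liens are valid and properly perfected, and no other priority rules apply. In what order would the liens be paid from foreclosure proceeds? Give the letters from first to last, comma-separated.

Effective dates after the stated exceptions: D is treated as recorded 1/19/2016, the work-commencement date; E relates back to 10/14/2016 (work commenced).
C is an owners-association assessment lien, so it outranks all other liens regardless of date.
The other liens, earliest effective date first: D (1/19/2016), E (10/14/2016), A (6/3/2017), B (8/9/2017).
Because D would otherwise rank above B, the subordination swaps them.

C, B, E, A, D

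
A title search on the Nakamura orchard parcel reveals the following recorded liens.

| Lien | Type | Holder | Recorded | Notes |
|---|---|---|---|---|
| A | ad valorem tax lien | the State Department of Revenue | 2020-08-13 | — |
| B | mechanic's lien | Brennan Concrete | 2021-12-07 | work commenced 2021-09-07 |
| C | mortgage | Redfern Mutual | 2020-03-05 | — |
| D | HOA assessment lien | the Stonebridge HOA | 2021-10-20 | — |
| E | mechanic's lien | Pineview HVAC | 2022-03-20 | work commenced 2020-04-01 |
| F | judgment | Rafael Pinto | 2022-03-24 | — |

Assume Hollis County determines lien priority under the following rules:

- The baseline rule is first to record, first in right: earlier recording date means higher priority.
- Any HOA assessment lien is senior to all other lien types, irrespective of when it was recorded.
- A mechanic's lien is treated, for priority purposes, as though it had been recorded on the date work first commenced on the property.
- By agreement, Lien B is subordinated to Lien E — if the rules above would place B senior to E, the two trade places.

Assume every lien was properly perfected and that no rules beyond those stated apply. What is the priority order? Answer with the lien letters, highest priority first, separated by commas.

D, C, E, A, B, F

First, effective dates: B is treated as recorded 2021-09-07, the work-commencement date; E relates back to 2020-04-01 (work commenced).
D, as an HOA assessment lien, has superpriority and ranks first.
The other liens, earliest effective date first: C (2020-03-05), E (2020-04-01), A (2020-08-13), B (2021-09-07), F (2022-03-24).
B already ranks below E; the subordination has no effect.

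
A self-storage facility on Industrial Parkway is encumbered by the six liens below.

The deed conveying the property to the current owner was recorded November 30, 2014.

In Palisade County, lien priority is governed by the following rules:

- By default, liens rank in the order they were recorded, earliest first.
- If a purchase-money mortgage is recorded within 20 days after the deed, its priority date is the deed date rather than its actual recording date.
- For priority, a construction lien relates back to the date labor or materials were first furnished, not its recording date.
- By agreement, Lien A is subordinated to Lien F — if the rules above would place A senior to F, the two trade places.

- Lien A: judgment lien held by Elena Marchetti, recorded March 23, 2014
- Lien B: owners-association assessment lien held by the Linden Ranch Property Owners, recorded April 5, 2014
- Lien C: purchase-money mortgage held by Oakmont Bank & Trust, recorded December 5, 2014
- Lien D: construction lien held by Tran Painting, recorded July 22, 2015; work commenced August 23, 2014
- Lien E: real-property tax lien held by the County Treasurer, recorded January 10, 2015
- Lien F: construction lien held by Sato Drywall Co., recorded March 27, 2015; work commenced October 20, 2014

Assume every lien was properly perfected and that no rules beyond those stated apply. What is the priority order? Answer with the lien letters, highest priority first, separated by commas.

F, B, D, A, C, E

Effective dates: C's effective date is the deed date, November 30, 2014; D is treated as recorded August 23, 2014, the work-commencement date; F's effective date is October 20, 2014, when work began.
Sorted by effective date: A (March 23, 2014), B (April 5, 2014), D (August 23, 2014), F (October 20, 2014), C (November 30, 2014), E (January 10, 2015).
The subordination applies — A was senior to F — so A and F swap.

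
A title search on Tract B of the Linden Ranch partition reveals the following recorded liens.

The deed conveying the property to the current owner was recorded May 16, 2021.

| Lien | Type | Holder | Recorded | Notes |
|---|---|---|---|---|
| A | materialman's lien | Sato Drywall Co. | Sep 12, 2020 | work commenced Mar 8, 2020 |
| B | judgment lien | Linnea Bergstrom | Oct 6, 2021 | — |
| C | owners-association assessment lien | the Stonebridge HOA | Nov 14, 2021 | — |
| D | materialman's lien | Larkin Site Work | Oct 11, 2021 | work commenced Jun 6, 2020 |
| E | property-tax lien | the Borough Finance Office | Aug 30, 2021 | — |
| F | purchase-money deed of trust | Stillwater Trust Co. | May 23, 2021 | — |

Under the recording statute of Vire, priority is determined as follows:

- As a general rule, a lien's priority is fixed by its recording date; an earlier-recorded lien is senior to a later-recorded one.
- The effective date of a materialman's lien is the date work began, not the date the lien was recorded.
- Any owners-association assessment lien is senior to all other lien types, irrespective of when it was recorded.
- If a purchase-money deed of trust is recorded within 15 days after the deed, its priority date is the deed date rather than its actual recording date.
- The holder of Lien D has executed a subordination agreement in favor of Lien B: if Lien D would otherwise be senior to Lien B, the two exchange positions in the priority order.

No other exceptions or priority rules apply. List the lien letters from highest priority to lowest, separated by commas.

Effective dates: A's effective date is Mar 8, 2020, when work began; D's effective date is Jun 6, 2020, when work began; F's effective date is the deed date, May 16, 2021.
C is an owners-association assessment lien, so it outranks all other liens regardless of date.
The other liens, earliest effective date first: A (Mar 8, 2020), D (Jun 6, 2020), F (May 16, 2021), E (Aug 30, 2021), B (Oct 6, 2021).
D is senior to B before the subordination, so the two trade places.

C, A, B, F, E, D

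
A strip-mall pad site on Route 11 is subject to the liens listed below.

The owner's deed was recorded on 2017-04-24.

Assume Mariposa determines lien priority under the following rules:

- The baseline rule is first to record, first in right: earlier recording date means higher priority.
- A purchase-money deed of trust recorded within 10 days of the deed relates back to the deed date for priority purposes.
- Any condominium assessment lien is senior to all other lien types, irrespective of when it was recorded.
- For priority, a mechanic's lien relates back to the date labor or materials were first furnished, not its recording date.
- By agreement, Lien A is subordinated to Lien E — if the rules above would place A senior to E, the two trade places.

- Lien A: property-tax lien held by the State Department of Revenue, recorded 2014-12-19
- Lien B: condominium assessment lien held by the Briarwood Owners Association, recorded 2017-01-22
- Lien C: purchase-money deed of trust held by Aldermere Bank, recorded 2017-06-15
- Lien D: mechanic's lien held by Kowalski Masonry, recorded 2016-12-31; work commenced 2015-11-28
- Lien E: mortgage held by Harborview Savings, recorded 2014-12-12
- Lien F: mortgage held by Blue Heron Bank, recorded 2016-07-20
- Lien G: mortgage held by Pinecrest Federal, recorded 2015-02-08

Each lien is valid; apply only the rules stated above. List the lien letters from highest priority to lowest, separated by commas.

First, effective dates: C missed the 10-day window (52 days after the deed), so its recording date stands; D's effective date is 2015-11-28, when work began.
As a condominium assessment lien, B is senior to every other lien.
Ordering the rest by effective date: E (2014-12-12), A (2014-12-19), G (2015-02-08), D (2015-11-28), F (2016-07-20), C (2017-06-15).
Since A is not senior to E, the subordination leaves the order unchanged.

B, E, A, G, D, F, C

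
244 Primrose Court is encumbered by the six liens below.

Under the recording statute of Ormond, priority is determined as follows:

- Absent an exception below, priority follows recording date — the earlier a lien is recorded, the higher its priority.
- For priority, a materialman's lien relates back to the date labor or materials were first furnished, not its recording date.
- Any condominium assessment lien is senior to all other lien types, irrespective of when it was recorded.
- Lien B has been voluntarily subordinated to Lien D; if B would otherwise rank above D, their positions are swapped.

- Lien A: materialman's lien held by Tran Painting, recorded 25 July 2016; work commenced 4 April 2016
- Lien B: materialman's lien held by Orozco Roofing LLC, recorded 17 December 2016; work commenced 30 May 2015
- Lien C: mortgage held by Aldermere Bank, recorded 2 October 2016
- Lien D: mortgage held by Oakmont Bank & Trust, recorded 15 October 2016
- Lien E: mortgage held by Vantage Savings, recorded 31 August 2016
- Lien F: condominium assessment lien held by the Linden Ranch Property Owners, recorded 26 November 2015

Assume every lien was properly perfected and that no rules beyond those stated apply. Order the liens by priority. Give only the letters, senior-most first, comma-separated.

Effective dates after the stated exceptions: A relates back to 4 April 2016 (work commenced); B is treated as recorded 30 May 2015, the work-commencement date.
As a condominium assessment lien, F is senior to every other lien.
Among the remaining liens, by effective date: B (30 May 2015), A (4 April 2016), E (31 August 2016), C (2 October 2016), D (15 October 2016).
The subordination applies — B was senior to D — so B and D swap.

F, D, A, E, C, B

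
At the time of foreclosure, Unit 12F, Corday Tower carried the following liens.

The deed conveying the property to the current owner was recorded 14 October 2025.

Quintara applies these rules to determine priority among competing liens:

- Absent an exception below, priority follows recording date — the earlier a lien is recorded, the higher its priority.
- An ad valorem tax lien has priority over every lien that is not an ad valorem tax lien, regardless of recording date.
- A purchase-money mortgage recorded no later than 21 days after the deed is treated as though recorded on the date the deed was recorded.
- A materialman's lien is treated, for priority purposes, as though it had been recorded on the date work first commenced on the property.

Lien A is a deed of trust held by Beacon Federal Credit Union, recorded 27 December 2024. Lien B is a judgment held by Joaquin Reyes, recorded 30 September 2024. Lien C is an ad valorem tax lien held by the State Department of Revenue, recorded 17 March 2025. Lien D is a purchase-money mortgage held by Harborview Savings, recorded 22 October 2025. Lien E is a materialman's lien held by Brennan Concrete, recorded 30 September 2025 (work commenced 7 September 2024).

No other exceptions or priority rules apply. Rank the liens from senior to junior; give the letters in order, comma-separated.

C, E, B, A, D

Adjusting effective dates: D's effective date is the deed date, 14 October 2025; E's effective date is 7 September 2024, when work began.
As an ad valorem tax lien, C is senior to every other lien.
The other liens, earliest effective date first: E (7 September 2024), B (30 September 2024), A (27 December 2024), D (14 October 2025).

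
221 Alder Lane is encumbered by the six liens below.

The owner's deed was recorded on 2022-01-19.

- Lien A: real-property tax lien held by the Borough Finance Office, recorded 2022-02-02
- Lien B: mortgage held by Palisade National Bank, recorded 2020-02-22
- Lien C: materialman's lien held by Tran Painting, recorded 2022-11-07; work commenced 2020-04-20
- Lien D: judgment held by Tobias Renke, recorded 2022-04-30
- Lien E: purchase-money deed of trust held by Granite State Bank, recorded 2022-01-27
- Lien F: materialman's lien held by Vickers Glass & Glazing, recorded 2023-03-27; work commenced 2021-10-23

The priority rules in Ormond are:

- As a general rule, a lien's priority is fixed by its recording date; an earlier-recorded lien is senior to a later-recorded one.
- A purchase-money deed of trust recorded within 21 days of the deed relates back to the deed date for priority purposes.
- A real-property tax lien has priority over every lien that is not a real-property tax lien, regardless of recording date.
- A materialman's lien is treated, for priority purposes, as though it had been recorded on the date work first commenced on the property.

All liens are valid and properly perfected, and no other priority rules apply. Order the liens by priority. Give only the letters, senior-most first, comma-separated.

A, B, C, F, E, D

First, effective dates: C's effective date is 2020-04-20, when work began; E relates back to the deed date 2022-01-19; F is treated as recorded 2021-10-23, the work-commencement date.
As a real-property tax lien, A is senior to every other lien.
Ordering the rest by effective date: B (2020-02-22), C (2020-04-20), F (2021-10-23), E (2022-01-19), D (2022-04-30).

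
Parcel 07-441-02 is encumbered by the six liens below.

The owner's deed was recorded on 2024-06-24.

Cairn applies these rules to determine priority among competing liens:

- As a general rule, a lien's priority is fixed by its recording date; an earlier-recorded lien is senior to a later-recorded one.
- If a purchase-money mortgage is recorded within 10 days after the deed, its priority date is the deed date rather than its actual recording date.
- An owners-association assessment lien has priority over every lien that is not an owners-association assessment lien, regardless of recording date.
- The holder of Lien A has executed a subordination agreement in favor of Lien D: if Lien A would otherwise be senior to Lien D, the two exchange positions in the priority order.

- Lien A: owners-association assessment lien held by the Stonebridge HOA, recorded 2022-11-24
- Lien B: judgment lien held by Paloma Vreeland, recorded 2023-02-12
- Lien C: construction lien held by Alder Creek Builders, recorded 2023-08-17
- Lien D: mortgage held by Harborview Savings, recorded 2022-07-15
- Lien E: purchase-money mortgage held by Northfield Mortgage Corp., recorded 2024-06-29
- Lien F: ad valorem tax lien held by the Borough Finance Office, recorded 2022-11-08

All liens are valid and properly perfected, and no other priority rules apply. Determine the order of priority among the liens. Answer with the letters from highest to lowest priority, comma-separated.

D, A, F, B, C, E

First, effective dates: E's effective date is the deed date, 2024-06-24.
A is an owners-association assessment lien and takes priority over every other lien.
Remaining liens by effective date: D (2022-07-15), F (2022-11-08), B (2023-02-12), C (2023-08-17), E (2024-06-24).
Because A would otherwise rank above D, the subordination swaps them.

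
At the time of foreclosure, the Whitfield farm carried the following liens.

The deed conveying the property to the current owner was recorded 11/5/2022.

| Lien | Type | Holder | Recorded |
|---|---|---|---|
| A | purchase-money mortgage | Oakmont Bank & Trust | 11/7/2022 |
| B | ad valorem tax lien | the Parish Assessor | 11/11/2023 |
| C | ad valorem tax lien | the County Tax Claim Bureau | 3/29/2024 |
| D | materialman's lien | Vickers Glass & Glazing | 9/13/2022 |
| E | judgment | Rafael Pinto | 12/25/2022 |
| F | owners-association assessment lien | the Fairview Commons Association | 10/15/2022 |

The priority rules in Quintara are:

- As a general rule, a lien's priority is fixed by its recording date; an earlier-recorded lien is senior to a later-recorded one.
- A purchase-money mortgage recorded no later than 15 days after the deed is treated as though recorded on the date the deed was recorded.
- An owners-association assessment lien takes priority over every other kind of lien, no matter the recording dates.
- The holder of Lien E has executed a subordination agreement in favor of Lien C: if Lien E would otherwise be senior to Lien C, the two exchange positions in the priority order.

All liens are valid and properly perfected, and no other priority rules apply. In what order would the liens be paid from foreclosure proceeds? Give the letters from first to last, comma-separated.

Effective dates: A's effective date is the deed date, 11/5/2022.
F, as an owners-association assessment lien, has superpriority and ranks first.
The other liens, earliest effective date first: D (9/13/2022), A (11/5/2022), E (12/25/2022), B (11/11/2023), C (3/29/2024).
E would otherwise be senior to C, so under the subordination agreement E and C exchange positions.

F, D, A, C, B, E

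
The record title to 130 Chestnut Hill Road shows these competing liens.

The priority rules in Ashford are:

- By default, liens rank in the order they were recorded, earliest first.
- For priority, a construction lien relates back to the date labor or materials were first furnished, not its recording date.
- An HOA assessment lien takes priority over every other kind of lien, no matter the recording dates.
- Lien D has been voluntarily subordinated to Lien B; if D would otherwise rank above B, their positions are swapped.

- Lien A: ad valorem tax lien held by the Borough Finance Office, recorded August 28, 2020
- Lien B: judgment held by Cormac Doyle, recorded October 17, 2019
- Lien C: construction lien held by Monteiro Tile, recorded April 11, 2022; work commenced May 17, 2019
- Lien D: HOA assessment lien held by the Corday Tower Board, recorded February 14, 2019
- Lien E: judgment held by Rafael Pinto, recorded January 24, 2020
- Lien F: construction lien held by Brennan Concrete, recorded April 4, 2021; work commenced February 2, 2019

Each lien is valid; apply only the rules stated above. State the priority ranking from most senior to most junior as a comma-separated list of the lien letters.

First, effective dates: C's effective date is May 17, 2019, when work began; F relates back to February 2, 2019 (work commenced).
As an HOA assessment lien, D is senior to every other lien.
The other liens, earliest effective date first: F (February 2, 2019), C (May 17, 2019), B (October 17, 2019), E (January 24, 2020), A (August 28, 2020).
D would otherwise be senior to B, so under the subordination agreement D and B exchange positions.

B, F, C, D, E, A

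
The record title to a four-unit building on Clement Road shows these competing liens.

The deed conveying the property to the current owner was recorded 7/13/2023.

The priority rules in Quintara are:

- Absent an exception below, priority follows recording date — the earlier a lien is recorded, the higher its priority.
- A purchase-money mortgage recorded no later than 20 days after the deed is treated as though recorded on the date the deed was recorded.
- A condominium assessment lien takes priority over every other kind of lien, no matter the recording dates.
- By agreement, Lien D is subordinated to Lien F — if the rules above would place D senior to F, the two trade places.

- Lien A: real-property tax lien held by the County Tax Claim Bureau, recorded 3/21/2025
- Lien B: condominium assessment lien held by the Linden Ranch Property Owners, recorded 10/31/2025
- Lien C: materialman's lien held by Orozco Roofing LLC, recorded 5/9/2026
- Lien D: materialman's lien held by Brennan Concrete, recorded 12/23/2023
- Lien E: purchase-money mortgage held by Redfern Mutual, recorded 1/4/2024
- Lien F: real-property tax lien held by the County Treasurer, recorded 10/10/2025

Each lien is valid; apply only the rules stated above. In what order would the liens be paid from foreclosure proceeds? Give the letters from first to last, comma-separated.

B, F, E, A, D, C

Effective dates: E was recorded 175 days after the deed — beyond 20 days — so no relation-back applies.
B is a condominium assessment lien, so it outranks all other liens regardless of date.
Ordering the rest by effective date: D (12/23/2023), E (1/4/2024), A (3/21/2025), F (10/10/2025), C (5/9/2026).
The subordination applies — D was senior to F — so D and F swap.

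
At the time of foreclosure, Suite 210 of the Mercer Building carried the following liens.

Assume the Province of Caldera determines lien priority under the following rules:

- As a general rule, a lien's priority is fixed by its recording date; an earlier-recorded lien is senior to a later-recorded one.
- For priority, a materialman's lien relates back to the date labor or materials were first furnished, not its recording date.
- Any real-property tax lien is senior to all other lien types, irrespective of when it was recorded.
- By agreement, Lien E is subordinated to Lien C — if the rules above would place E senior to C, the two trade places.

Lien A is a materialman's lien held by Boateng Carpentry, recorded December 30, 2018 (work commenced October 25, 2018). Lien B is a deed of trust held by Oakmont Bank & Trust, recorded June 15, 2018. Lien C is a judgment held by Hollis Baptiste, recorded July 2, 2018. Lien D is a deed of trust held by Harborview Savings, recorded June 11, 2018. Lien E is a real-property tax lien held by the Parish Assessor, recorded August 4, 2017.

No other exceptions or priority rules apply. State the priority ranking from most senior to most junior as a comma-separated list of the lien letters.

Effective dates after the stated exceptions: A is treated as recorded October 25, 2018, the work-commencement date.
E is a real-property tax lien, so it outranks all other liens regardless of date.
Remaining liens by effective date: D (June 11, 2018), B (June 15, 2018), C (July 2, 2018), A (October 25, 2018).
The subordination applies — E was senior to C — so E and C swap.

C, D, B, E, A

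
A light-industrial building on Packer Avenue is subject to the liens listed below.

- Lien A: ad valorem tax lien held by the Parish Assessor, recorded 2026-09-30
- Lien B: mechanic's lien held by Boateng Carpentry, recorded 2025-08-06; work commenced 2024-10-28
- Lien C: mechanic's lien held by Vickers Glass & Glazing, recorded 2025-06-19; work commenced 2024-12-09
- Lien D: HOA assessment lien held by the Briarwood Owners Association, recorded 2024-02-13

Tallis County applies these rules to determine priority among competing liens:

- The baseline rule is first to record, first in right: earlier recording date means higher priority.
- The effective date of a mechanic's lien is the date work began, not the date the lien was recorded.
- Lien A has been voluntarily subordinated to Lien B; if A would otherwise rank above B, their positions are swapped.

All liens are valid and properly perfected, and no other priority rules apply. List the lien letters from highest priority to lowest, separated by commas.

D, B, C, A

Effective dates after the stated exceptions: B's effective date is 2024-10-28, when work began; C is treated as recorded 2024-12-09, the work-commencement date.
By effective date, earliest first: D (2024-02-13), B (2024-10-28), C (2024-12-09), A (2026-09-30).
A is already junior to B, so the subordination agreement changes nothing.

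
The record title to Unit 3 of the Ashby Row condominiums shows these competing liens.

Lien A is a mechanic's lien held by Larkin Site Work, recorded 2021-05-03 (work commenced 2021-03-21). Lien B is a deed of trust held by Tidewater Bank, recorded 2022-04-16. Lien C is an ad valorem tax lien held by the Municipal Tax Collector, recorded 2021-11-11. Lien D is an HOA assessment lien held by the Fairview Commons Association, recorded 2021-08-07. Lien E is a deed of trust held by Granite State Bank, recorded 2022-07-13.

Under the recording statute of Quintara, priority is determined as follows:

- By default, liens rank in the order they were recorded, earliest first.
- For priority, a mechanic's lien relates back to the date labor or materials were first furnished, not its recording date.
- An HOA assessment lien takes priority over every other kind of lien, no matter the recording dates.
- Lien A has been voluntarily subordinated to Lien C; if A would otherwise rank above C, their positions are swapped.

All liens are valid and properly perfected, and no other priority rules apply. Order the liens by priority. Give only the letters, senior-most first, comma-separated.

Adjusting effective dates: A relates back to 2021-03-21 (work commenced).
As an HOA assessment lien, D is senior to every other lien.
Ordering the rest by effective date: A (2021-03-21), C (2021-11-11), B (2022-04-16), E (2022-07-13).
A would otherwise be senior to C, so under the subordination agreement A and C exchange positions.

D, C, A, B, E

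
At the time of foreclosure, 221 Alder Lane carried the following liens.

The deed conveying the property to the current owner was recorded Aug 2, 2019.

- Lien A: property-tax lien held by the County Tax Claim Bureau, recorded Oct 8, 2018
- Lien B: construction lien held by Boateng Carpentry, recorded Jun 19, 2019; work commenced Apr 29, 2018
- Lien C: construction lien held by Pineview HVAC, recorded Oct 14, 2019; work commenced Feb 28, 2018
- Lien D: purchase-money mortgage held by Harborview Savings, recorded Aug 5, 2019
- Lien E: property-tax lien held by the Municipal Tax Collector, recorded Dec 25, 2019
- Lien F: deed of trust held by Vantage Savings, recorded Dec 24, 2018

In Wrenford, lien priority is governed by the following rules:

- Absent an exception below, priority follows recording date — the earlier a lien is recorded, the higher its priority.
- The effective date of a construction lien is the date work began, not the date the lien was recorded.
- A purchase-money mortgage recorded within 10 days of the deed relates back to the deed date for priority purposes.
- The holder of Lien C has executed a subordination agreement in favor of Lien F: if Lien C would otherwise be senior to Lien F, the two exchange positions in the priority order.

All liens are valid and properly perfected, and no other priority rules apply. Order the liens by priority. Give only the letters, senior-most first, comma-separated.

Effective dates: B's effective date is Apr 29, 2018, when work began; C relates back to Feb 28, 2018 (work commenced); D's effective date is the deed date, Aug 2, 2019.
By effective date, earliest first: C (Feb 28, 2018), B (Apr 29, 2018), A (Oct 8, 2018), F (Dec 24, 2018), D (Aug 2, 2019), E (Dec 25, 2019).
Because C would otherwise rank above F, the subordination swaps them.

F, B, A, C, D, E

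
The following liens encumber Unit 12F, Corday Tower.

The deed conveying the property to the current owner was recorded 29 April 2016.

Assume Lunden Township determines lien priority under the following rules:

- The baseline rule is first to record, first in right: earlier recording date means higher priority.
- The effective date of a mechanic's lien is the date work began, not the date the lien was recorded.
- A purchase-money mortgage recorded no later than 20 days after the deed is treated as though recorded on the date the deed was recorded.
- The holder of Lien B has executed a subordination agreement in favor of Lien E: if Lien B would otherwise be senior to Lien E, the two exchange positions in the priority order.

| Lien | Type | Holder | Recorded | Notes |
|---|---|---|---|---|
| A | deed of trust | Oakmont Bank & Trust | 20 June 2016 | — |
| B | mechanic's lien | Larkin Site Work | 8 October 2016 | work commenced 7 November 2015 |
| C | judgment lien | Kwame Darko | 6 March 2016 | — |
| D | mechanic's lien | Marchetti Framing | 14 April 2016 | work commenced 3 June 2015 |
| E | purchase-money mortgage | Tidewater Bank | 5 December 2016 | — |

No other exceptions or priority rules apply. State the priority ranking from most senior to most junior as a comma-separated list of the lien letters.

D, E, C, A, B

Adjusting effective dates: B's effective date is 7 November 2015, when work began; D's effective date is 3 June 2015, when work began; E missed the 20-day window (220 days after the deed), so its recording date stands.
By effective date: D (3 June 2015), B (7 November 2015), C (6 March 2016), A (20 June 2016), E (5 December 2016).
B would otherwise be senior to E, so under the subordination agreement B and E exchange positions.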